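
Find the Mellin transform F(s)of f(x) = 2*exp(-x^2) gamma(s/2)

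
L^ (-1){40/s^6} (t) t^5/3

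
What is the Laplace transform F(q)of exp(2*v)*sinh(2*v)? 2/(q*(q - 4))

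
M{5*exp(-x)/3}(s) 5*gamma(s)/3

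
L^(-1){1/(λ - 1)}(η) exp(η)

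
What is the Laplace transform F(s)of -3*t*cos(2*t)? 3*(4 - s^2)/(s^2 + 4)^2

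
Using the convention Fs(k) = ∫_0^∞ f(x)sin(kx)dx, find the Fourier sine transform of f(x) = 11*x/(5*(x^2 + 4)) 11*pi*exp(-2*k)/10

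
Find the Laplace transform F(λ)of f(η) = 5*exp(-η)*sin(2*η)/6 5/(3*((λ+1)^2+4))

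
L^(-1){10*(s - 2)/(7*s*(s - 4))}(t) 10*exp(2*t)*cosh(2*t)/7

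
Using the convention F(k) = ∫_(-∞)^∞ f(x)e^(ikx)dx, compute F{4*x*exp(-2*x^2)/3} sqrt(2)*I*sqrt(pi)*k*exp(-k^2/8)/6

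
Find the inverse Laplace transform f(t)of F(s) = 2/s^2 2*t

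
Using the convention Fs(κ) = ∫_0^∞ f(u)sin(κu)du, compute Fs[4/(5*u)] 2*pi/5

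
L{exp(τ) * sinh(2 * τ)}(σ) 2/((σ - 1)^2-4)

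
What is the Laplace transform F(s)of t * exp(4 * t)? (s - 4)^(-2)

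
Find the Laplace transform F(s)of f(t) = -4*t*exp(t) -4/(s - 1)^2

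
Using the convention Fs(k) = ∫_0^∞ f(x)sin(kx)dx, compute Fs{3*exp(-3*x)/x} 3*atan(k/3)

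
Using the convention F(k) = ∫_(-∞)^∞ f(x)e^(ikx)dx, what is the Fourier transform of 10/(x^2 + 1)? 10 * pi * exp(-Abs(k))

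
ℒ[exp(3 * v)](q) 1/(q - 3)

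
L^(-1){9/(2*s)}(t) 9/2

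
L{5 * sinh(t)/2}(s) 5/(2 * (s^2 - 1))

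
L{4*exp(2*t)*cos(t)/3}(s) 4*(s - 2)/(3*((s - 2)^2 + 1))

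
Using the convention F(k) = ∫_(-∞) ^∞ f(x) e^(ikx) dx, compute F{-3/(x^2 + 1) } -3 * pi * exp(-Abs(k) ) 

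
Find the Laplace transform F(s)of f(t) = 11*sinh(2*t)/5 22/(5*(s^2 - 4))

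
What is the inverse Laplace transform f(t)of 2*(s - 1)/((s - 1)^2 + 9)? 2*exp(t)*cos(3*t)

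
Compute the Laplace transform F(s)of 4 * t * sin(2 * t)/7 16 * s/(7 * (s^2 + 4)^2)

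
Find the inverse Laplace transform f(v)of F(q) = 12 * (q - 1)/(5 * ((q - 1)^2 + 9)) 12 * exp(v) * cos(3 * v)/5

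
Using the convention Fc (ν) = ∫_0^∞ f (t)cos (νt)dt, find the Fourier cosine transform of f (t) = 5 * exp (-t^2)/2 5 * sqrt (pi) * exp (-ν^2/4)/4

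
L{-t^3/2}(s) -3/s^4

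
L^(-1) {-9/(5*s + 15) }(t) -9*exp(-3*t) /5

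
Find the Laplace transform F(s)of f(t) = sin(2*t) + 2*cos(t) 2*s/(s^2 + 1) + 2/(s^2 + 4)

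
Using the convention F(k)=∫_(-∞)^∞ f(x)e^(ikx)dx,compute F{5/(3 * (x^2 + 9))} 5 * pi * exp(-3 * Abs(k))/9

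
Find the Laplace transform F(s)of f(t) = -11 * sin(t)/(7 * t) -11 * atan(1/s)/7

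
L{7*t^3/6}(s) 7/s^4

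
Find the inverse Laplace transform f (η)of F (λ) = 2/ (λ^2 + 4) sin (2*η)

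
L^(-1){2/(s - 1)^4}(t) t^3 * exp(t)/3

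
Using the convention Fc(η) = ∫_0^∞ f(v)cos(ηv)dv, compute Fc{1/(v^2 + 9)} pi*exp(-3*η)/6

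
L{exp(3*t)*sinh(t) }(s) 1/((s - 3) ^2 - 1) 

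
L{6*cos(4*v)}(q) 6*q/(q^2 + 16)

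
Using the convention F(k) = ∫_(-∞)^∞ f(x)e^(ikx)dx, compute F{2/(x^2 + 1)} 2*pi*exp(-Abs(k))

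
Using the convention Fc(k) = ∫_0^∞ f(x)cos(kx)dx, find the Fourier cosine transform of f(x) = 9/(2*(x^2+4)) 9*pi*exp(-2*k)/8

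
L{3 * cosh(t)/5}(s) 3 * s/(5 * (s^2-1))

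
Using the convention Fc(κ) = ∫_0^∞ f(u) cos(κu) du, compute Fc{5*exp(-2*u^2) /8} 5*sqrt(2)*sqrt(pi)*exp(-κ^2/8) /32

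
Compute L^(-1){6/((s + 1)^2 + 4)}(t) 3*exp(-t)*sin(2*t)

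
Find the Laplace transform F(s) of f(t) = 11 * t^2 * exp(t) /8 11/(4 * (s - 1) ^3) 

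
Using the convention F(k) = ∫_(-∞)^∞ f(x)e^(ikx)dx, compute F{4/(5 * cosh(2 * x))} 2 * pi/(5 * cosh(pi * k/4))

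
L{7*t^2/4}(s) 7/(2*s^3)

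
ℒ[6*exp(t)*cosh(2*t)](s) 6*(s - 1)/((s - 1)^2-4)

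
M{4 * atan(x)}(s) -2 * pi * sec(pi * s/2)/s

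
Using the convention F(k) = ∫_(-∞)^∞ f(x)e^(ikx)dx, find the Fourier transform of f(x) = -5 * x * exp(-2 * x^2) -5 * sqrt(2) * I * sqrt(pi) * k * exp(-k^2/8)/8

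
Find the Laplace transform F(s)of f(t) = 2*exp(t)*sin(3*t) 6/((s - 1)^2 + 9)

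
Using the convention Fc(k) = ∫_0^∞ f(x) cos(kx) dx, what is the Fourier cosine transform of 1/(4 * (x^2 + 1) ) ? pi * exp(-k) /8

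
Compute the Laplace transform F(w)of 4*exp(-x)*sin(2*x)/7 8/(7*((w+1)^2+4))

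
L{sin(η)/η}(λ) atan(1/λ)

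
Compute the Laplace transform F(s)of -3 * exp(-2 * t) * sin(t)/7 -3/(7 * (s + 2)^2 + 7)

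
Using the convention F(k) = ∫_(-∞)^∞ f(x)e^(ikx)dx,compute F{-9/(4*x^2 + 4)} -9*pi*exp(-Abs(k))/4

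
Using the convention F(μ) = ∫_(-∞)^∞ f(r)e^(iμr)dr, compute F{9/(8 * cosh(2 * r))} 9 * pi/(16 * cosh(pi * μ/4))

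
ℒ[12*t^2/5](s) 24/(5*s^3)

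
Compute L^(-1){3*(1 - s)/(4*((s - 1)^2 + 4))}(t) -3*exp(t)*cos(2*t)/4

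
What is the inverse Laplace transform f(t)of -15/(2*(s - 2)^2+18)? -5*exp(2*t)*sin(3*t)/2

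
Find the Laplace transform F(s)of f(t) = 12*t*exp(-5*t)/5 12/(5*(s + 5)^2)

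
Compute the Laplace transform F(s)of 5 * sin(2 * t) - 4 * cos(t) 10/(s^2 + 4) - 4 * s/(s^2 + 1)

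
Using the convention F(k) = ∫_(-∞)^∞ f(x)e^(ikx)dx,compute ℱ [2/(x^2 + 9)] 2*pi*exp(-3*Abs(k))/3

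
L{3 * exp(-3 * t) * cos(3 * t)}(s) 3 * (s + 3)/((s + 3)^2 + 9)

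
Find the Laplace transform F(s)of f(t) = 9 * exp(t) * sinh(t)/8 9/(8 * s * (s - 2))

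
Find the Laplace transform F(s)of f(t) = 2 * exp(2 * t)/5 2/(5 * (s - 2))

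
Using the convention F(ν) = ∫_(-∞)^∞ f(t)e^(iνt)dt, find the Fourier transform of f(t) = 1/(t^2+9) pi*exp(-3*Abs(ν))/3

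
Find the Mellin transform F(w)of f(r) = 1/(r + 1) pi*csc(pi*w)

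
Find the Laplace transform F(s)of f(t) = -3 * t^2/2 -3/s^3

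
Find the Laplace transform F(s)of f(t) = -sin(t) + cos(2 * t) s/(s^2 + 4)-1/(s^2 + 1)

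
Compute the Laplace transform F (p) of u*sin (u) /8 p/ (4*(p^2 + 1) ^2) 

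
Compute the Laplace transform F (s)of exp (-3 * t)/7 1/ (7 * (s+3))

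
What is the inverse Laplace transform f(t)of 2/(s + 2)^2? 2 * t * exp(-2 * t)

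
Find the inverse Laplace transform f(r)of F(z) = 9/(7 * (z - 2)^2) 9 * r * exp(2 * r)/7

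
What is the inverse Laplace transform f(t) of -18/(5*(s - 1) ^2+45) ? -6*exp(t)*sin(3*t) /5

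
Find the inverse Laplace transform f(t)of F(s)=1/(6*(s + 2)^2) t*exp(-2*t)/6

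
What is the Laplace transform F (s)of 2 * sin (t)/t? 2 * atan (1/s)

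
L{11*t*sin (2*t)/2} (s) 22*s/ (s^2 + 4)^2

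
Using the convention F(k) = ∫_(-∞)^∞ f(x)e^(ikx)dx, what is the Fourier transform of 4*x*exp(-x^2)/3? 2*I*sqrt(pi)*k*exp(-k^2/4)/3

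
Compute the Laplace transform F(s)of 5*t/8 5/(8*s^2)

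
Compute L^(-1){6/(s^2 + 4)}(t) 3*sin(2*t)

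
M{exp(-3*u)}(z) gamma(z)/3^z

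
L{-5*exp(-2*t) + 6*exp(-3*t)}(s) 6/(s + 3) - 5/(s + 2)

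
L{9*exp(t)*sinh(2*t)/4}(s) 9/(2*((s - 1)^2-4))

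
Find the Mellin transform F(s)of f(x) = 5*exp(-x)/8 5*gamma(s)/8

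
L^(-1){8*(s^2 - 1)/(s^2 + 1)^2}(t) 8*t*cos(t)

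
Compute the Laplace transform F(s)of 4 4/s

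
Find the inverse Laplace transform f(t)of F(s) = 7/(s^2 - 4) 7 * sinh(2 * t)/2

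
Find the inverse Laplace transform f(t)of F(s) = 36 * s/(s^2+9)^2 6 * t * sin(3 * t)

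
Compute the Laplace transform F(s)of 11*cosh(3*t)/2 11*s/(2*(s^2 - 9))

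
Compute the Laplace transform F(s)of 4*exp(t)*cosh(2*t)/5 4*(s - 1)/(5*((s - 1)^2 - 4))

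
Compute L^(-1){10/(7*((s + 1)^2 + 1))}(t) 10*exp(-t)*sin(t)/7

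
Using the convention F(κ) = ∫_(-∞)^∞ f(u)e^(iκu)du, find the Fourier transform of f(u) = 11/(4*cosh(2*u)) 11*pi/(8*cosh(pi*κ/4))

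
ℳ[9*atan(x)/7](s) -9*pi*sec(pi*s/2)/(14*s)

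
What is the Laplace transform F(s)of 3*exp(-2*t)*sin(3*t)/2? 9/(2*((s + 2)^2 + 9))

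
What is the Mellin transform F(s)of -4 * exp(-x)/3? -4 * gamma(s)/3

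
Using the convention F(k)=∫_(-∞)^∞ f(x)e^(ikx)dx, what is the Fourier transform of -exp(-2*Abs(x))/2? -2/(k^2 + 4)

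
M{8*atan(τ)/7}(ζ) -4*pi*sec(pi*ζ/2)/(7*ζ)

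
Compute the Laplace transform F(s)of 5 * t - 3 5/s^2 - 3/s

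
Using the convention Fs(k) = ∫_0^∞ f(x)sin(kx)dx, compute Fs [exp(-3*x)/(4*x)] atan(k/3)/4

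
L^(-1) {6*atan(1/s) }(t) 6*sin(t) /t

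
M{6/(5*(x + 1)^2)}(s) -6*pi*(s - 1)/(5*sin(pi*s))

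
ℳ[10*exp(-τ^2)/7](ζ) 5*gamma(ζ/2)/7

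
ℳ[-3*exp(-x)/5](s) -3*gamma(s)/5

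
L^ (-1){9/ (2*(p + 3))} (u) 9*exp (-3*u)/2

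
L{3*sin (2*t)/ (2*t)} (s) 3*atan (2/s)/2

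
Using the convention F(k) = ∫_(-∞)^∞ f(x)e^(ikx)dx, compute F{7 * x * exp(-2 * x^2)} 7 * sqrt(2) * I * sqrt(pi) * k * exp(-k^2/8)/8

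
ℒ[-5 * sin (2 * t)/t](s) -5 * atan (2/s)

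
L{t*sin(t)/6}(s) s/(3*(s^2 + 1)^2)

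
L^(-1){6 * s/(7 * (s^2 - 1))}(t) 6 * cosh(t)/7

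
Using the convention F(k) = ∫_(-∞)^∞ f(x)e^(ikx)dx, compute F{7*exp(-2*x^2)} 7*sqrt(2)*sqrt(pi)*exp(-k^2/8)/2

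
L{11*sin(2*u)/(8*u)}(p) 11*atan(2/p)/8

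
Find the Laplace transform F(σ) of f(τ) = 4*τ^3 24/σ^4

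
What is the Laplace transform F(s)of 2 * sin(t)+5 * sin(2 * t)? 10/(s^2+4)+2/(s^2+1)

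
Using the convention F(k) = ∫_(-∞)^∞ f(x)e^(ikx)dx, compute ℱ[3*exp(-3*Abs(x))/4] 9/(2*(k^2 + 9))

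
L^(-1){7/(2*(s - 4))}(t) 7*exp(4*t)/2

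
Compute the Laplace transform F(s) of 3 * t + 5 3/s^2 + 5/s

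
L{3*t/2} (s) 3/ (2*s^2)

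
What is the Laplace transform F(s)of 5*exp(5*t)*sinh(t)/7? 5/(7*((s - 5)^2-1))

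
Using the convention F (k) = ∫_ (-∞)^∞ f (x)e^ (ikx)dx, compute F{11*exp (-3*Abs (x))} 66/ (k^2+9)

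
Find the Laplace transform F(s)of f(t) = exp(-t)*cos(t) (s + 1)/((s + 1)^2 + 1)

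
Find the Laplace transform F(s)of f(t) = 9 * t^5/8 135/s^6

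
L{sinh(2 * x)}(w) 2/(w^2 - 4)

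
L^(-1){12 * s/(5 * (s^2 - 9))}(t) 12 * cosh(3 * t)/5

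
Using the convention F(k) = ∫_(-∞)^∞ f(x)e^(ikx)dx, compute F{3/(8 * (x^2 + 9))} pi * exp(-3 * Abs(k))/8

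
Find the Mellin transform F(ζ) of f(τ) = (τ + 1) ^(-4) gamma(ζ)*gamma(4 - ζ) /6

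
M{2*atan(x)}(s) -pi*sec(pi*s/2)/s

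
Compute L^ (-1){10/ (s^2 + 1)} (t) 10*sin (t)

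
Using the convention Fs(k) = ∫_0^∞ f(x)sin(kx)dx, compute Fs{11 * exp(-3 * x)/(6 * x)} 11 * atan(k/3)/6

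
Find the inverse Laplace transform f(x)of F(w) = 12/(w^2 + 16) 3*sin(4*x)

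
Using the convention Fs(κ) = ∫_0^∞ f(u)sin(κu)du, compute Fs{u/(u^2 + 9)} pi * exp(-3 * κ)/2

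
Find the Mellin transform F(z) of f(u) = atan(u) -pi*sec(pi*z/2) /(2*z) 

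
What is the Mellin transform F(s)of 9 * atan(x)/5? -9 * pi * sec(pi * s/2)/(10 * s)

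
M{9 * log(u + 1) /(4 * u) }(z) -9 * pi * csc(pi * z) /(4 * z - 4) 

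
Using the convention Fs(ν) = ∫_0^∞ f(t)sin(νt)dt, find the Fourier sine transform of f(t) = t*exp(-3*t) 6*ν/(ν^2 + 9)^2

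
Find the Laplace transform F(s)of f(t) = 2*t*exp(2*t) 2/(s - 2)^2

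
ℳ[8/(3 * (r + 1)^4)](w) 4 * gamma(w) * gamma(4 - w)/9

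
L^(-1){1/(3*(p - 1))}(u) exp(u)/3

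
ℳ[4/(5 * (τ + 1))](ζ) 4 * pi * csc(pi * ζ)/5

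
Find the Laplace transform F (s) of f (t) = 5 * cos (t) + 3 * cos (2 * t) 5 * s/ (s^2 + 1) + 3 * s/ (s^2 + 4) 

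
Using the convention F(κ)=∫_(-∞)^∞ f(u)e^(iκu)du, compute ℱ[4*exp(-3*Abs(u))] 24/(κ^2+9)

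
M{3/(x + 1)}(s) 3 * pi * csc(pi * s)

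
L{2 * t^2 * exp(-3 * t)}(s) 4/(s + 3)^3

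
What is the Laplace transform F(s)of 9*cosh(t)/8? 9*s/(8*(s^2 - 1))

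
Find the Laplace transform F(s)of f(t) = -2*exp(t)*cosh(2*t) 2*(1 - s)/((s - 1)^2 - 4)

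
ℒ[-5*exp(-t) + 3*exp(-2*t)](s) 3/(s + 2) - 5/(s + 1)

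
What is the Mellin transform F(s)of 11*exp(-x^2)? 11*gamma(s/2)/2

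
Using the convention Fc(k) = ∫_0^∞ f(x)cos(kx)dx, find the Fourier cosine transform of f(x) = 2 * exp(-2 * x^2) sqrt(2) * sqrt(pi) * exp(-k^2/8)/2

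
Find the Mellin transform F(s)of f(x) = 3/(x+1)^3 3 * pi * (s - 2) * (s - 1)/(2 * sin(pi * s))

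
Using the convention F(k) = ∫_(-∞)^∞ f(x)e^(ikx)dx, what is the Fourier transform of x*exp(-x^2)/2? I*sqrt(pi)*k*exp(-k^2/4)/4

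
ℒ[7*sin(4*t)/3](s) 28/(3*(s^2 + 16))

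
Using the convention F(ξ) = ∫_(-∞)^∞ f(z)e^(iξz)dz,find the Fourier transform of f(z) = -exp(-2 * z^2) -sqrt(2) * sqrt(pi) * exp(-ξ^2/8)/2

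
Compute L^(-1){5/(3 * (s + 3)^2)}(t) 5 * t * exp(-3 * t)/3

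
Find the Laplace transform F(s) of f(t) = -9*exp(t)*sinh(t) -9/(s*(s - 2) ) 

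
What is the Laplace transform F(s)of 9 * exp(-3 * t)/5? 9/(5 * (s+3))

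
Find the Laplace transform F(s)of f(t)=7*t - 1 7/s^2 - 1/s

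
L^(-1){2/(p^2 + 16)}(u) sin(4 * u)/2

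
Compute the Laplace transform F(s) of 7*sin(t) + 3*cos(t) 7/(s^2 + 1) + 3*s/(s^2 + 1) 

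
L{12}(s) 12/s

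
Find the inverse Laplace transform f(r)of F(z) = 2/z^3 r^2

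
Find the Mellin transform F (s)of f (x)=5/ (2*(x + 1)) 5*pi*csc (pi*s)/2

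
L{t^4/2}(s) 12/s^5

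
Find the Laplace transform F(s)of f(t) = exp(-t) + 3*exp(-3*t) 1/(s + 1) + 3/(s + 3)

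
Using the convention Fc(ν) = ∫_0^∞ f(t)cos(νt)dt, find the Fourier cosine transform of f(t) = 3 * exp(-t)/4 3/(4 * (ν^2+1))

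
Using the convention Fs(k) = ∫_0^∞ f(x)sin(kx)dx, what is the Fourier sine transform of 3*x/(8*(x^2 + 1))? 3*pi*exp(-k)/16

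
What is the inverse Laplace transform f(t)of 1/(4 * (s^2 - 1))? sinh(t)/4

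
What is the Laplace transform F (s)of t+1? 1/s+s^ (-2)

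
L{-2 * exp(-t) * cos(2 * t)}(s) 2 * (-s - 1)/((s+1)^2+4)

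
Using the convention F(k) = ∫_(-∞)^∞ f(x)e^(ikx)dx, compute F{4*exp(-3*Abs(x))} 24/(k^2 + 9)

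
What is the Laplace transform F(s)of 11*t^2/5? 22/(5*s^3)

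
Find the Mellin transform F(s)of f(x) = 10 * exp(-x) 10 * gamma(s)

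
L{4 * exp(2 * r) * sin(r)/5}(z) 4/(5 * ((z - 2)^2 + 1))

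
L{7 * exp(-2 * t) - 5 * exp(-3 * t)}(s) 7/(s+2) - 5/(s+3)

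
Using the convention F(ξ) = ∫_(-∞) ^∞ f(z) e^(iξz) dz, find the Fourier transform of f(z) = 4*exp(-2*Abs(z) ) 16/(ξ^2 + 4) 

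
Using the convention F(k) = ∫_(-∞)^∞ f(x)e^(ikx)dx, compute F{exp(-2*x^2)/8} sqrt(2)*sqrt(pi)*exp(-k^2/8)/16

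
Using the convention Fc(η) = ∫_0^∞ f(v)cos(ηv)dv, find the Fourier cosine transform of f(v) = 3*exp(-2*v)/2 3/(η^2 + 4)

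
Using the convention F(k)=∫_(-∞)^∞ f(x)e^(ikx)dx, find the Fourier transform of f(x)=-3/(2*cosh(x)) -3*pi/(2*cosh(pi*k/2))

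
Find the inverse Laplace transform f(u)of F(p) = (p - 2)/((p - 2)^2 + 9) exp(2 * u) * cos(3 * u)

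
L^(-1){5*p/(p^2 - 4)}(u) 5*cosh(2*u)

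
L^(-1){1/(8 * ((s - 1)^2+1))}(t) exp(t) * sin(t)/8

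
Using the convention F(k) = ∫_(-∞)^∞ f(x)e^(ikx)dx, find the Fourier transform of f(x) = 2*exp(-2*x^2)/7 sqrt(2)*sqrt(pi)*exp(-k^2/8)/7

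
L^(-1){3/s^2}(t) 3*t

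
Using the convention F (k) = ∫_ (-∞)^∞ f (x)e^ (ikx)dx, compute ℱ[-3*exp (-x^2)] -3*sqrt (pi)*exp (-k^2/4)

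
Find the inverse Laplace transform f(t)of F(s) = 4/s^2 4*t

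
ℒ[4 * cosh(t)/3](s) 4 * s/(3 * (s^2 - 1))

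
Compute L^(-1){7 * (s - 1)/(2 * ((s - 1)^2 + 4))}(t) 7 * exp(t) * cos(2 * t)/2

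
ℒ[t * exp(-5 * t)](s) (s + 5)^(-2)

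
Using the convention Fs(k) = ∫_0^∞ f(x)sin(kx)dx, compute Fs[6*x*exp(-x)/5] 12*k/(5*(k^2+1)^2)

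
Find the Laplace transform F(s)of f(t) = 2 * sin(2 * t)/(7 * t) 2 * atan(2/s)/7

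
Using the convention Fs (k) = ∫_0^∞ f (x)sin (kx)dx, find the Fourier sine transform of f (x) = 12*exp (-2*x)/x 12*atan (k/2)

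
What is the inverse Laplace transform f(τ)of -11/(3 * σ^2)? -11 * τ/3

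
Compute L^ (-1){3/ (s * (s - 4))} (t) 3 * exp (2 * t) * sinh (2 * t)/2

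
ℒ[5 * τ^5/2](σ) 300/σ^6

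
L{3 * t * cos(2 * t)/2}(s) 3 * (s^2 - 4)/(2 * (s^2 + 4)^2)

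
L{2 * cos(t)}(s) 2 * s/(s^2+1)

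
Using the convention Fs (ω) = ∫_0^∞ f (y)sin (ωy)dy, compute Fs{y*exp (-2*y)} 4*ω/ (ω^2+4)^2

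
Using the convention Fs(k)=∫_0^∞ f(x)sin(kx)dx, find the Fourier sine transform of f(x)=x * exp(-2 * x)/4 k/(k^2+4)^2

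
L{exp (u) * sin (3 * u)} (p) 3/ ( (p - 1)^2 + 9)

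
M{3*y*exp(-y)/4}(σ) 3*gamma(σ+1)/4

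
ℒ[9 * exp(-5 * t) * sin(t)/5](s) 9/(5 * ((s + 5)^2 + 1))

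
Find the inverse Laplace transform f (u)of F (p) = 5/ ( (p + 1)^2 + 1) 5*exp (-u)*sin (u)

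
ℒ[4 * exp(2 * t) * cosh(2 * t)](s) 4 * (s - 2)/(s * (s - 4))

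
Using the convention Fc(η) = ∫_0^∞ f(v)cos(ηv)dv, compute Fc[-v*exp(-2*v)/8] (η^2 - 4)/(8*(η^2 + 4)^2)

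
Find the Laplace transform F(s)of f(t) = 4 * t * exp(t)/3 4/(3 * (s - 1)^2)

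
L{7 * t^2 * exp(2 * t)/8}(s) 7/(4 * (s - 2)^3)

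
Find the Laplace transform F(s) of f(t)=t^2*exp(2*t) 2/(s - 2) ^3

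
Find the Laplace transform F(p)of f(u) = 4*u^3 24/p^4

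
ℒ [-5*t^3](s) -30/s^4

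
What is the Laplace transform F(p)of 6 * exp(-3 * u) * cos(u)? 6 * (p + 3)/((p + 3)^2 + 1)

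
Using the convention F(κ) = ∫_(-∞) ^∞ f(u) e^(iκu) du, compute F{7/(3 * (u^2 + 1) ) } 7 * pi * exp(-Abs(κ) ) /3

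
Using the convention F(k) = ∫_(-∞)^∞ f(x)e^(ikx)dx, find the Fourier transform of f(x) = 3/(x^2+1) 3 * pi * exp(-Abs(k))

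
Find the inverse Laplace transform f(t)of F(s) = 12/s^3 6 * t^2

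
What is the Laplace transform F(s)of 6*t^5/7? 720/(7*s^6)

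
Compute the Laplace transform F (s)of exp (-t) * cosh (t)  (s+1)/ (s * (s+2))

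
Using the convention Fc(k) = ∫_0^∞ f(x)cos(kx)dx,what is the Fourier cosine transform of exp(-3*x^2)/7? sqrt(3)*sqrt(pi)*exp(-k^2/12)/42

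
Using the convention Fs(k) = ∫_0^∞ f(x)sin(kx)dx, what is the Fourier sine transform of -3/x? -3*pi/2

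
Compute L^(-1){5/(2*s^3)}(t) 5*t^2/4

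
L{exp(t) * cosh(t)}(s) (s - 1)/(s * (s - 2))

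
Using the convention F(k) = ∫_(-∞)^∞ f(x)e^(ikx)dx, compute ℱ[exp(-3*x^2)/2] sqrt(3)*sqrt(pi)*exp(-k^2/12)/6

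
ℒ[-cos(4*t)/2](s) -s/(2*s^2 + 32)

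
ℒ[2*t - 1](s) 2/s^2 - 1/s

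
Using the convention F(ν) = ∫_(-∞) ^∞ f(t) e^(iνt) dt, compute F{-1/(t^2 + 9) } -pi*exp(-3*Abs(ν) ) /3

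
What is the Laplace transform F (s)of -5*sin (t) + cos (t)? s/ (s^2 + 1) - 5/ (s^2 + 1)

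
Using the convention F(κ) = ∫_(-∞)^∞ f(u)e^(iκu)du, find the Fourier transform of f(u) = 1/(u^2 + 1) pi*exp(-Abs(κ))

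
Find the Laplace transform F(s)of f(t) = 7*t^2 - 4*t 14/s^3 - 4/s^2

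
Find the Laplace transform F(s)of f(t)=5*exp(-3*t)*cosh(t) 5*(s + 3)/((s + 3)^2 - 1)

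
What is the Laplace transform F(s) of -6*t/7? -6/(7*s^2) 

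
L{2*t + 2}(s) 2/s^2 + 2/s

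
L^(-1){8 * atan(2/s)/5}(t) 8 * sin(2 * t)/(5 * t)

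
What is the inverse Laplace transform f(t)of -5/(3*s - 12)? -5*exp(4*t)/3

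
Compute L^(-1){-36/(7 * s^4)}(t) -6 * t^3/7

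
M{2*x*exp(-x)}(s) 2*gamma(s + 1)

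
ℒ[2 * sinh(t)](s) 2/(s^2-1)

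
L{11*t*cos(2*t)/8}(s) 11*(s^2-4)/(8*(s^2+4)^2)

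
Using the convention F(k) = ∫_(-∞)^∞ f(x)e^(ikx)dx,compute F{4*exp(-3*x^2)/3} 4*sqrt(3)*sqrt(pi)*exp(-k^2/12)/9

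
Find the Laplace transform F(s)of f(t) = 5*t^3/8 15/(4*s^4)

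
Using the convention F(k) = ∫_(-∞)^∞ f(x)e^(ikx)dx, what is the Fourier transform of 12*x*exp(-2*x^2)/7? 3*sqrt(2)*I*sqrt(pi)*k*exp(-k^2/8)/14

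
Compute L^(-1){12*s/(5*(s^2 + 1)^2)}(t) 6*t*sin(t)/5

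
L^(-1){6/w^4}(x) x^3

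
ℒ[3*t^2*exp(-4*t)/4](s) 3/(2*(s + 4)^3)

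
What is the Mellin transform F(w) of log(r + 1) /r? -pi*csc(pi*w) /(w - 1) 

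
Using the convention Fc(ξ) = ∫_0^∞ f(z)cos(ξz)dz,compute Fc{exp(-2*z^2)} sqrt(2)*sqrt(pi)*exp(-ξ^2/8)/4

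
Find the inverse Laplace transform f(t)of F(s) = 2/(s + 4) 2 * exp(-4 * t)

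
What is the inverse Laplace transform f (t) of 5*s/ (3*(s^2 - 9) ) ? 5*cosh (3*t) /3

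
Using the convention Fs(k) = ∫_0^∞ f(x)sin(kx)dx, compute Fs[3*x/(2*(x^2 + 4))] 3*pi*exp(-2*k)/4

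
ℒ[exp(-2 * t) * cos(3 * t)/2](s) (s+2)/(2 * ((s+2)^2+9))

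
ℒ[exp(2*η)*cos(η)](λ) (λ - 2)/((λ - 2)^2 + 1)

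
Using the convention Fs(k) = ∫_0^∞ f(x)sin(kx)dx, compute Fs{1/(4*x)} pi/8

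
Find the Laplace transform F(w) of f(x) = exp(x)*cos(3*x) (w - 1) /((w - 1) ^2 + 9) 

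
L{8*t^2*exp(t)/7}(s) 16/(7*(s - 1)^3)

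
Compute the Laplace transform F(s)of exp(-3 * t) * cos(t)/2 (s+3)/(2 * ((s+3)^2+1))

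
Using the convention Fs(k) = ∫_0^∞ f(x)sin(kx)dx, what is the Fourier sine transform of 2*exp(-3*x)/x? 2*atan(k/3)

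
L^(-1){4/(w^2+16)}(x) sin(4 * x)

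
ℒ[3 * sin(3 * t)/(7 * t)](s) 3 * atan(3/s)/7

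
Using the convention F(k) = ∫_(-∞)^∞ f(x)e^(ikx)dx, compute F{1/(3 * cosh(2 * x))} pi/(6 * cosh(pi * k/4))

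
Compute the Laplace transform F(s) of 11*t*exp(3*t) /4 11/(4*(s - 3) ^2) 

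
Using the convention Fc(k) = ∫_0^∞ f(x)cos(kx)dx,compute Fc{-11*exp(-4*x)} -44/(k^2 + 16)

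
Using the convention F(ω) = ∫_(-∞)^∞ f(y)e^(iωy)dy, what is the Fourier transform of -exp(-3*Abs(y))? -6/(ω^2 + 9)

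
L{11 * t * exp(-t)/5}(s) 11/(5 * (s + 1)^2)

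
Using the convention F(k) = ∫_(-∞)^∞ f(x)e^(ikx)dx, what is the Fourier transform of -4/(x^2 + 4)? -2*pi*exp(-2*Abs(k))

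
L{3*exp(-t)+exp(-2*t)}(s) 3/(s+1)+1/(s+2)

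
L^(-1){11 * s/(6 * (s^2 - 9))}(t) 11 * cosh(3 * t)/6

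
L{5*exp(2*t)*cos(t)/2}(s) 5*(s - 2)/(2*((s - 2)^2 + 1))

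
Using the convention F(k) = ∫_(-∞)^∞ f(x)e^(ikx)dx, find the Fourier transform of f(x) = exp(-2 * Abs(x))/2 2/(k^2 + 4)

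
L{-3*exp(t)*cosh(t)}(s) 3*(1 - s)/(s*(s - 2))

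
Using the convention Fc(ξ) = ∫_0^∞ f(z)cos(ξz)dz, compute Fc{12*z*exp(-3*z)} 12*(9 - ξ^2)/(ξ^2 + 9)^2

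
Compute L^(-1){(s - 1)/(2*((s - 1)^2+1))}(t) exp(t)*cos(t)/2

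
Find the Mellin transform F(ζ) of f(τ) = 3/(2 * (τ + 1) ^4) gamma(ζ) * gamma(4 - ζ) /4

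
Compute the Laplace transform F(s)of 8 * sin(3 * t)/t 8 * atan(3/s)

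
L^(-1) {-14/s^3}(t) -7 * t^2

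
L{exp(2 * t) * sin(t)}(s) 1/((s - 2)^2 + 1)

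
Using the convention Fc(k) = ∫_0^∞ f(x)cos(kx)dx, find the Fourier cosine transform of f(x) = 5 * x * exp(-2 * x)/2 5 * (4 - k^2)/(2 * (k^2 + 4)^2)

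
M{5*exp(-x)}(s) 5*gamma(s)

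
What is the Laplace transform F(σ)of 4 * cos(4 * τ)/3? 4 * σ/(3 * (σ^2 + 16))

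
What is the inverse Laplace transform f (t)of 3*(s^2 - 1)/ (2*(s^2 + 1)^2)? 3*t*cos (t)/2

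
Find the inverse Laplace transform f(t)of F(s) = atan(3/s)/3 sin(3 * t)/(3 * t)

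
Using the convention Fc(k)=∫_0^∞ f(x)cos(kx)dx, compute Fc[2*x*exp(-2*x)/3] 2*(4 - k^2)/(3*(k^2+4)^2)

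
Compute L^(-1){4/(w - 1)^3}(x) 2 * x^2 * exp(x)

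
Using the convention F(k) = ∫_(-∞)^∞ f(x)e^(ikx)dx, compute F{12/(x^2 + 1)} 12*pi*exp(-Abs(k))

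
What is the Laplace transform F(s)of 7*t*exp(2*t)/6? 7/(6*(s - 2)^2)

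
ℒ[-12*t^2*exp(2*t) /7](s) -24/(7*(s - 2) ^3) 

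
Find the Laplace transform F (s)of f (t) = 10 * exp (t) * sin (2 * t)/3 20/ (3 * ( (s - 1)^2+4))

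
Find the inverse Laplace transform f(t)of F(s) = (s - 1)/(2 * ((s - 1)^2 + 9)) exp(t) * cos(3 * t)/2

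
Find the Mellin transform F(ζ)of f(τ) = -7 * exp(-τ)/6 -7 * gamma(ζ)/6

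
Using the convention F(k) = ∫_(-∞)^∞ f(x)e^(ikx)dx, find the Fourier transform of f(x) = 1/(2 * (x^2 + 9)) pi * exp(-3 * Abs(k))/6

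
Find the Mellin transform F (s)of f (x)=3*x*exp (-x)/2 3*gamma (s+1)/2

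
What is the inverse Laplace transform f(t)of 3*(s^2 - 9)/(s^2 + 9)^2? 3*t*cos(3*t)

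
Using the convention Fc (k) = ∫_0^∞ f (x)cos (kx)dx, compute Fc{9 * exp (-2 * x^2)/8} 9 * sqrt (2) * sqrt (pi) * exp (-k^2/8)/32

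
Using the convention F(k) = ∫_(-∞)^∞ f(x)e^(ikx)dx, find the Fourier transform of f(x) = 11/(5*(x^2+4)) 11*pi*exp(-2*Abs(k))/10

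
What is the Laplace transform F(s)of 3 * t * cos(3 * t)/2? 3 * (s^2 - 9)/(2 * (s^2+9)^2)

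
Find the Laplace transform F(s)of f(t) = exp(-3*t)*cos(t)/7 (s+3)/(7*((s+3)^2+1))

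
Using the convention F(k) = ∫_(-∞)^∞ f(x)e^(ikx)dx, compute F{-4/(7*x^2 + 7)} -4*pi*exp(-Abs(k))/7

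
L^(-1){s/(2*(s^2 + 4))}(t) cos(2*t)/2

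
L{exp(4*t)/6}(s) 1/(6*(s - 4))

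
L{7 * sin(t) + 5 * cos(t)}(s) 7/(s^2 + 1) + 5 * s/(s^2 + 1)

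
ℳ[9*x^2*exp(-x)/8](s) 9*gamma(s + 2)/8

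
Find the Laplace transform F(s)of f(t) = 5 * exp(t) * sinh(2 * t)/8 5/(4 * ((s - 1)^2-4))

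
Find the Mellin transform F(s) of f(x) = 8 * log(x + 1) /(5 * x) -8 * pi * csc(pi * s) /(5 * s - 5) 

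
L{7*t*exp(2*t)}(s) 7/(s - 2)^2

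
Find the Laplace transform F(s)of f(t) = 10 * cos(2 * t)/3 10 * s/(3 * (s^2 + 4))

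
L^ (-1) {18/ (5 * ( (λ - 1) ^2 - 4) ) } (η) 9 * exp (η) * sinh (2 * η) /5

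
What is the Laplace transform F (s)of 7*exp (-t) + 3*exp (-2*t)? 7/ (s + 1) + 3/ (s + 2)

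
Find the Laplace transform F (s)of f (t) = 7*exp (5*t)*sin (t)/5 7/ (5*( (s - 5)^2 + 1))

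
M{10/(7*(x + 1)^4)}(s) 5*gamma(s)*gamma(4 - s)/21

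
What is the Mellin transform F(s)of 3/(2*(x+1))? 3*pi*csc(pi*s)/2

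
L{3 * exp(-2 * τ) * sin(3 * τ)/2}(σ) 9/(2 * ((σ + 2)^2 + 9))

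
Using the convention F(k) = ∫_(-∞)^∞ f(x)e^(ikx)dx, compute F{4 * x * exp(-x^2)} 2 * I * sqrt(pi) * k * exp(-k^2/4)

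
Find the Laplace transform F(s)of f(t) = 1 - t 1/s - 1/s^2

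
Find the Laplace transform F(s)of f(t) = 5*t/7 5/(7*s^2)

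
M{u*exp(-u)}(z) gamma(z + 1)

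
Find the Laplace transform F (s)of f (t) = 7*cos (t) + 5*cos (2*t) 7*s/ (s^2 + 1) + 5*s/ (s^2 + 4)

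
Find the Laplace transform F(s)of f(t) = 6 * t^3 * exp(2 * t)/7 36/(7 * (s - 2)^4)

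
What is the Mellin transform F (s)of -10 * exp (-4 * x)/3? -10 * gamma (s)/ (3 * 2^ (2 * s))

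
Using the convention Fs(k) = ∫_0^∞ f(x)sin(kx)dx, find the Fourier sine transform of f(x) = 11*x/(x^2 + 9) 11*pi*exp(-3*k)/2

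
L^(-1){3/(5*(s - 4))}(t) 3*exp(4*t)/5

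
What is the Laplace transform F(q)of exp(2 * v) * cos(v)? (q - 2)/((q - 2)^2 + 1)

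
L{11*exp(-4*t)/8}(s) 11/(8*(s+4))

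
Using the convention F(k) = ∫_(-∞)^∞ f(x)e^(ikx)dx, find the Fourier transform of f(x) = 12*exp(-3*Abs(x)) 72/(k^2 + 9)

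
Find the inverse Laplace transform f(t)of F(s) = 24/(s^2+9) 8*sin(3*t)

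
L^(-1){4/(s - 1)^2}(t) 4 * t * exp(t)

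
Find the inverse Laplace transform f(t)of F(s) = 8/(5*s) 8/5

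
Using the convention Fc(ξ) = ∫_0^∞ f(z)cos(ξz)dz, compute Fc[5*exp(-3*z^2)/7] 5*sqrt(3)*sqrt(pi)*exp(-ξ^2/12)/42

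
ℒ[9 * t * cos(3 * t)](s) 9 * (s^2 - 9)/(s^2 + 9)^2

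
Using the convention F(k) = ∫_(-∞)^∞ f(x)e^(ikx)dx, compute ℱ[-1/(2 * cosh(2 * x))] -pi/(4 * cosh(pi * k/4))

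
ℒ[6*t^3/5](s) 36/(5*s^4)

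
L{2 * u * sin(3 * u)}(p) 12 * p/(p^2 + 9)^2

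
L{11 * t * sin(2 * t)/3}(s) 44 * s/(3 * (s^2 + 4)^2)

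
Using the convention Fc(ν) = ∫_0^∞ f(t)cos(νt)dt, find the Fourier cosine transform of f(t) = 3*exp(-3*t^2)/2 sqrt(3)*sqrt(pi)*exp(-ν^2/12)/4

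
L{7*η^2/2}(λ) 7/λ^3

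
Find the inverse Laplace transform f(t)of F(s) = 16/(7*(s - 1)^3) 8*t^2*exp(t)/7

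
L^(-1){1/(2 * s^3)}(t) t^2/4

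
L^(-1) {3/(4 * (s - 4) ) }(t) 3 * exp(4 * t) /4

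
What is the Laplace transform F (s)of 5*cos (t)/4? 5*s/ (4*(s^2+1))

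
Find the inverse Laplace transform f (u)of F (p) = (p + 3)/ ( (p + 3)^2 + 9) exp (-3 * u) * cos (3 * u)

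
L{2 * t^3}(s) 12/s^4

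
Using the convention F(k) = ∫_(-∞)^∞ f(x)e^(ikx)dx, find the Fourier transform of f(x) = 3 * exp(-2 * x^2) 3 * sqrt(2) * sqrt(pi) * exp(-k^2/8)/2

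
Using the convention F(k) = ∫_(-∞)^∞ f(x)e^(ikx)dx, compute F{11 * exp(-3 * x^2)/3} 11 * sqrt(3) * sqrt(pi) * exp(-k^2/12)/9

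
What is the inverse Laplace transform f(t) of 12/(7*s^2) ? 12*t/7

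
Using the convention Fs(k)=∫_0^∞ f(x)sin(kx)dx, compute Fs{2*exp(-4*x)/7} 2*k/(7*(k^2 + 16))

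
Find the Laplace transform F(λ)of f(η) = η λ^(-2)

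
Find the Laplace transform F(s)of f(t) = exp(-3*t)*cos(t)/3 (s + 3)/(3*((s + 3)^2 + 1))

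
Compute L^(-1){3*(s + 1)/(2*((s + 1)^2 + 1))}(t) 3*exp(-t)*cos(t)/2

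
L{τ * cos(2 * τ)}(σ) (σ^2 - 4)/(σ^2 + 4)^2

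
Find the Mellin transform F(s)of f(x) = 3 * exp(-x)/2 3 * gamma(s)/2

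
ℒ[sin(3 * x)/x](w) atan(3/w)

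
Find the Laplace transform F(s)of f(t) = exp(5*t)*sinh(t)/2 1/(2*((s - 5)^2 - 1))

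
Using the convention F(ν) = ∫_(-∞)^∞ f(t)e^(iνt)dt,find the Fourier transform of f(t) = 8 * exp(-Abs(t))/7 16/(7 * (ν^2 + 1))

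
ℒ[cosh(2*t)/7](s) s/(7*(s^2 - 4))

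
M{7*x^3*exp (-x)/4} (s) 7*gamma (s + 3)/4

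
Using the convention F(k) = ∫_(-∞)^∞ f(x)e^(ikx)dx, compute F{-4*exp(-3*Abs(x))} -24/(k^2 + 9)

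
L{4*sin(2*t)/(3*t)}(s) 4*atan(2/s)/3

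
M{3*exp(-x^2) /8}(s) 3*gamma(s/2) /16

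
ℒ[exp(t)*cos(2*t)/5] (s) (s - 1)/(5*((s - 1)^2 + 4))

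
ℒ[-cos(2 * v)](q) -q/(q^2 + 4)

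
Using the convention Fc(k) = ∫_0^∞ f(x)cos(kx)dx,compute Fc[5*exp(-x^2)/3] 5*sqrt(pi)*exp(-k^2/4)/6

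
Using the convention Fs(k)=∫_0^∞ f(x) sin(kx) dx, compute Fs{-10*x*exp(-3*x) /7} -60*k/(7*(k^2 + 9) ^2) 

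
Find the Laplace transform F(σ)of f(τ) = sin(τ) 1/(σ^2 + 1)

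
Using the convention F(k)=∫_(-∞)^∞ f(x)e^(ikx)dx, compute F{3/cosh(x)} 3*pi/cosh(pi*k/2)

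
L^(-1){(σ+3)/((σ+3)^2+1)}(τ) exp(-3 * τ) * cos(τ)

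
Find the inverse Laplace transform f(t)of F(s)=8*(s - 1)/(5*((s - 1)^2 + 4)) 8*exp(t)*cos(2*t)/5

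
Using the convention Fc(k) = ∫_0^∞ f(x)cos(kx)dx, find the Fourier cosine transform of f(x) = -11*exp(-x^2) -11*sqrt(pi)*exp(-k^2/4)/2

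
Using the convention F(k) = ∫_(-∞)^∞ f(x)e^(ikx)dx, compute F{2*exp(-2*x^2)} sqrt(2)*sqrt(pi)*exp(-k^2/8)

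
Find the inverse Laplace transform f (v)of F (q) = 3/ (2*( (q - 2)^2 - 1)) 3*exp (2*v)*sinh (v)/2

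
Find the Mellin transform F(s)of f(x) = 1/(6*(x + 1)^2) (-pi*s + pi)/(6*sin(pi*s))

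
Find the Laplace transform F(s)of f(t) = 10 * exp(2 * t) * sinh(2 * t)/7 20/(7 * s * (s - 4))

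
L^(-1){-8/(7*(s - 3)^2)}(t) -8*t*exp(3*t)/7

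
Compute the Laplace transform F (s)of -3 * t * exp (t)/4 -3/ (4 * (s - 1)^2)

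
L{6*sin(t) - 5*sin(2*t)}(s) 6/(s^2 + 1) - 10/(s^2 + 4)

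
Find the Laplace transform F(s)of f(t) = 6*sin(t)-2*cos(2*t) 6/(s^2 + 1)-2*s/(s^2 + 4)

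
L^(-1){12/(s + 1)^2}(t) 12*t*exp(-t)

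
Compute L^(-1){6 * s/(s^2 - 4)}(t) 6 * cosh(2 * t)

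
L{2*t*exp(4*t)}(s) 2/(s - 4)^2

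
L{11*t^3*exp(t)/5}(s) 66/(5*(s - 1)^4)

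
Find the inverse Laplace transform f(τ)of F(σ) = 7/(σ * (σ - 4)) 7 * exp(2 * τ) * sinh(2 * τ)/2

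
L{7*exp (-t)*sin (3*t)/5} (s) 21/ (5*( (s + 1)^2 + 9))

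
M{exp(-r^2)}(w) gamma(w/2)/2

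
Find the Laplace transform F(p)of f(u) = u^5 120/p^6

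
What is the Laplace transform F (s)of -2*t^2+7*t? 7/s^2 - 4/s^3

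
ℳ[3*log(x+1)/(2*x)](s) -3*pi*csc(pi*s)/(2*s - 2)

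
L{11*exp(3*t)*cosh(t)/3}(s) 11*(s - 3)/(3*((s - 3)^2-1))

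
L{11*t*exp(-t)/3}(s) 11/(3*(s + 1)^2)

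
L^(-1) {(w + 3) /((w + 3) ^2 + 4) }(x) exp(-3*x)*cos(2*x) 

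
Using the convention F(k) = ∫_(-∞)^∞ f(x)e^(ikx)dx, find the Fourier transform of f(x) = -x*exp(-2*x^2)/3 -sqrt(2)*I*sqrt(pi)*k*exp(-k^2/8)/24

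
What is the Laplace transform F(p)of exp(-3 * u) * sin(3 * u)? 3/((p + 3)^2 + 9)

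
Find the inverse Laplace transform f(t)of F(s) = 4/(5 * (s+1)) 4 * exp(-t)/5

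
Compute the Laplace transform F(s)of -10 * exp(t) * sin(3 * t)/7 -30/(7 * (s - 1)^2 + 63)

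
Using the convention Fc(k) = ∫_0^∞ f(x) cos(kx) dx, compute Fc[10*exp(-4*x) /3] 40/(3*(k^2 + 16) ) 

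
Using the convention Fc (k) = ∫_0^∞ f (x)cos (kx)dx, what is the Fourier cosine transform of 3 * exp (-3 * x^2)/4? sqrt (3) * sqrt (pi) * exp (-k^2/12)/8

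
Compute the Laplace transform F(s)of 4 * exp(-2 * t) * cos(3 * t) 4 * (s + 2)/((s + 2)^2 + 9)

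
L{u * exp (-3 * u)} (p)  (p+3)^ (-2)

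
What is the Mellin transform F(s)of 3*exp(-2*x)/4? 3*gamma(s)/(4*2^s)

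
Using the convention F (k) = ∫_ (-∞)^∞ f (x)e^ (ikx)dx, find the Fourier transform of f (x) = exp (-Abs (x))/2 1/ (k^2 + 1)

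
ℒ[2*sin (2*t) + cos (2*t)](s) 4/ (s^2 + 4) + s/ (s^2 + 4)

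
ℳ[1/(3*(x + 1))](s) pi*csc(pi*s)/3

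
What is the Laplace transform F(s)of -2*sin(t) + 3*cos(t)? 3*s/(s^2 + 1) - 2/(s^2 + 1)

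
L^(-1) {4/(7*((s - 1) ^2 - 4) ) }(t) 2*exp(t)*sinh(2*t) /7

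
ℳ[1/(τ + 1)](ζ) pi*csc(pi*ζ)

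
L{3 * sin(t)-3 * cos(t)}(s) 3/(s^2+1)-3 * s/(s^2+1)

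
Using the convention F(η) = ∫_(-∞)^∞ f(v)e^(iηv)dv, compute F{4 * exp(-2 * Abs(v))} 16/(η^2+4)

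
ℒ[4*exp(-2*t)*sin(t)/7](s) 4/(7*((s+2)^2+1))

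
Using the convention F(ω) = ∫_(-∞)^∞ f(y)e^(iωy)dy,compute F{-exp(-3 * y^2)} -sqrt(3) * sqrt(pi) * exp(-ω^2/12)/3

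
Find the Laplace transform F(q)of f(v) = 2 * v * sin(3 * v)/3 4 * q/(q^2 + 9)^2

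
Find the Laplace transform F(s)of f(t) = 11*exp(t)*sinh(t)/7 11/(7*s*(s - 2))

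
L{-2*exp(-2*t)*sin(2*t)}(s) -4/((s + 2)^2 + 4)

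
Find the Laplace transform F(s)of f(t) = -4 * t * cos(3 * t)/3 4 * (9 - s^2)/(3 * (s^2 + 9)^2)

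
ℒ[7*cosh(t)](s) 7*s/(s^2-1)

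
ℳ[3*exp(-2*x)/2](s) 3*gamma(s)/(2*2^s)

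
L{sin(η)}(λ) 1/(λ^2+1)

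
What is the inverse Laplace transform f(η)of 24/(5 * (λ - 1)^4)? 4 * η^3 * exp(η)/5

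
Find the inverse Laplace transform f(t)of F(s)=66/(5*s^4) 11*t^3/5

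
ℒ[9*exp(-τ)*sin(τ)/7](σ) 9/(7*((σ + 1)^2 + 1))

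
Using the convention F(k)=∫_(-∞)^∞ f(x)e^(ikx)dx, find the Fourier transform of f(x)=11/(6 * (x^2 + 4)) 11 * pi * exp(-2 * Abs(k))/12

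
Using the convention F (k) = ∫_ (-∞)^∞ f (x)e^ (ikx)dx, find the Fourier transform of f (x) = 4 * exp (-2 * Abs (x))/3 16/ (3 * (k^2 + 4))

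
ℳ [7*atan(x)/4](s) -7*pi*sec(pi*s/2)/(8*s)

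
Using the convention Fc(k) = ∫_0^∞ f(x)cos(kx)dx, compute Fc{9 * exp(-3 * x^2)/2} 3 * sqrt(3) * sqrt(pi) * exp(-k^2/12)/4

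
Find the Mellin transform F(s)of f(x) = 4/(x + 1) 4 * pi * csc(pi * s)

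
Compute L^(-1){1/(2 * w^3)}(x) x^2/4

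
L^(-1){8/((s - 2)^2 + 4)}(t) 4 * exp(2 * t) * sin(2 * t)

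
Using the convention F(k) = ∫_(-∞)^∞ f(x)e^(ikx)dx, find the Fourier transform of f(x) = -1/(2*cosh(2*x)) -pi/(4*cosh(pi*k/4))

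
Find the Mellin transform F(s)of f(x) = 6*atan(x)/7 -3*pi*sec(pi*s/2)/(7*s)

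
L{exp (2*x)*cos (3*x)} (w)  (w - 2)/ ( (w - 2)^2 + 9)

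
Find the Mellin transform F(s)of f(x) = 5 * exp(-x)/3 5 * gamma(s)/3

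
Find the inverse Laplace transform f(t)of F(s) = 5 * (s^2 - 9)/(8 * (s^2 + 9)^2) 5 * t * cos(3 * t)/8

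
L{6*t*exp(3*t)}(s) 6/(s - 3)^2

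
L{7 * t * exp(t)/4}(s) 7/(4 * (s - 1)^2)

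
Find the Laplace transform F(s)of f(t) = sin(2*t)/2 1/(s^2 + 4)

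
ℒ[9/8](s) 9/(8 * s)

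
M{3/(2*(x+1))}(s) 3*pi*csc(pi*s)/2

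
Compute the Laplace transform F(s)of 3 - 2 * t 3/s - 2/s^2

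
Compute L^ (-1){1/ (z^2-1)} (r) sinh (r)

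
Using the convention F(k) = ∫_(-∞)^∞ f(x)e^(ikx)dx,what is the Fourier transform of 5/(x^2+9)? 5*pi*exp(-3*Abs(k))/3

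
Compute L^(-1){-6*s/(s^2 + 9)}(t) -6*cos(3*t)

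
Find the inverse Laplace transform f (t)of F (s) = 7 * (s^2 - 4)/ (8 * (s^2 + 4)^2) 7 * t * cos (2 * t)/8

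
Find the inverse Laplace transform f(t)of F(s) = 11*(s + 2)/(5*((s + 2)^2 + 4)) 11*exp(-2*t)*cos(2*t)/5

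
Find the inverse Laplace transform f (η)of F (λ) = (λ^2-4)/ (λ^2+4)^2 η * cos (2 * η)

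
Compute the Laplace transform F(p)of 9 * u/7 9/(7 * p^2)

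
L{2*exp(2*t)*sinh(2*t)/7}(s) 4/(7*s*(s - 4))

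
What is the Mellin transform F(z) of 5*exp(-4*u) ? 5*gamma(z) /4^z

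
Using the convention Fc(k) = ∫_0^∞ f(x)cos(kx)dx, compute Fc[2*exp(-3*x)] 6/(k^2 + 9)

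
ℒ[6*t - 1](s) 6/s^2 - 1/s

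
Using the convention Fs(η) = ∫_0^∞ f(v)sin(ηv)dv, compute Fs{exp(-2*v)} η/(η^2 + 4)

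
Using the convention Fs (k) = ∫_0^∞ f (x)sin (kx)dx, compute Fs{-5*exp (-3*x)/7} -5*k/ (7*k^2 + 63)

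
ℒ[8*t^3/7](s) 48/(7*s^4)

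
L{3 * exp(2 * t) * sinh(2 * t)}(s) 6/(s * (s - 4))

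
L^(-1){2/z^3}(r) r^2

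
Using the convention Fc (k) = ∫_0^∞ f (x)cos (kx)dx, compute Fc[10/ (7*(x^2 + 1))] 5*pi*exp (-k)/7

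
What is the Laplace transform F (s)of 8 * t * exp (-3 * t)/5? 8/ (5 * (s + 3)^2)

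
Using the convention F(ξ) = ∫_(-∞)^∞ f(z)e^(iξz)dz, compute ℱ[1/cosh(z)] pi/cosh(pi * ξ/2)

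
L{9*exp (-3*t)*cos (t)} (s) 9*(s+3)/ ( (s+3)^2+1)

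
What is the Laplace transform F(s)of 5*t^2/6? 5/(3*s^3)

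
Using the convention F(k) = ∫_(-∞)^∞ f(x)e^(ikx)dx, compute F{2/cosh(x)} 2*pi/cosh(pi*k/2)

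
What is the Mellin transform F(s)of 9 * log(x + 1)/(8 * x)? -9 * pi * csc(pi * s)/(8 * s - 8)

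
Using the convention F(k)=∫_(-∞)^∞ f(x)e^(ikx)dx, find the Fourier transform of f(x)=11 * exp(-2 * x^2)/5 11 * sqrt(2) * sqrt(pi) * exp(-k^2/8)/10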